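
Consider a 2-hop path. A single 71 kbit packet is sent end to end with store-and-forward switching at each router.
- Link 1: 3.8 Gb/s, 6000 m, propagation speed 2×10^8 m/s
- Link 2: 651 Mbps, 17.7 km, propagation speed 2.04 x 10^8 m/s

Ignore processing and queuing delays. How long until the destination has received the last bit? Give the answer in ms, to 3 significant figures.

L = 71000 bits.
Transmission delays (L/R per hop): 0.0186842, 0.109063 ms; sum = 0.127747 ms.
Propagation delays (d/s per hop): 0.03, 0.0867647 ms; sum = 0.116765 ms.
End-to-end = 0.245 ms.

0.245 ms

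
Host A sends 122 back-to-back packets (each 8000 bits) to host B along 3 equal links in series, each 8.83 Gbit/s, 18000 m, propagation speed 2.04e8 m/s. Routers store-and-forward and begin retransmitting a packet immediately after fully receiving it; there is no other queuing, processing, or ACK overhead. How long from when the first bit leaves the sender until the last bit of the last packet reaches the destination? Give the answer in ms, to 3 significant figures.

Per-hop transmission t_tx = L/R = 8000/8830000000 = 0.000906002 ms.
Per-hop propagation t_prop = 18000/204000000 = 0.0882353 ms.
Pipeline fill: first packet needs 3·t_tx to clear all hops; remaining 121 packets each add one t_tx.
Total = (3+122-1)·t_tx + 3·t_prop = 124·0.000906002 + 3·0.0882353 = 0.377 ms.

0.377 ms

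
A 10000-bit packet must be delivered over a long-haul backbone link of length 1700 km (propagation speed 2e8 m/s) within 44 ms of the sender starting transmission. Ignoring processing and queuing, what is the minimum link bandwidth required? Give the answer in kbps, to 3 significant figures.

Propagation delay = 1700000 / 200000000 = 8.5 ms.
Transmission budget = 44 − 8.5 = 35.5 ms.
R ≥ L / t_tx = 10000 bits / 0.0355 s = 282 kbps.

282 kbps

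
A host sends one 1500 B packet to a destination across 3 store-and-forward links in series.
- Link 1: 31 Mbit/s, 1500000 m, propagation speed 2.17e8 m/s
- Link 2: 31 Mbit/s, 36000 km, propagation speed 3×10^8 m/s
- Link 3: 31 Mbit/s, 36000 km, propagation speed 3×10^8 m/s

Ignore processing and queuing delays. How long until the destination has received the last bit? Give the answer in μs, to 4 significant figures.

L = 1500 × 8 = 12000 bits.
Transmission delay per hop = L/R = 12000/31000000 = 387.097 μs; 3 hops → 1161.29 μs.
Propagation delays (d/s per hop): 6912.44, 120000, 120000 μs; sum = 246912 μs.
End-to-end = 248100 μs.

248100 μs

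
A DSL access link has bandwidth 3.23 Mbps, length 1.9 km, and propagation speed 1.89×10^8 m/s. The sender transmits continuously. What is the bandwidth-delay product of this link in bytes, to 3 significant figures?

Propagation delay = 1900 / 189000000 = 1.00529e-05 s.
BDP = R × t_prop = 3230000 × 1.00529e-05 = 32.4709 bits.
In bytes: 32.4709/8 = 4.06 bytes.

4.06 bytes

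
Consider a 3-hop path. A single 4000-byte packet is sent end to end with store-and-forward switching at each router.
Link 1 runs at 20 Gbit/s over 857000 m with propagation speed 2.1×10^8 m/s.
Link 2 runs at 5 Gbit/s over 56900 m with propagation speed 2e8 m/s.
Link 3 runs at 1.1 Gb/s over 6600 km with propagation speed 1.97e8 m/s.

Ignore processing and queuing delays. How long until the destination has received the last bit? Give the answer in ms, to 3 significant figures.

37.9 ms

L = 4000 × 8 = 32000 bits.
Transmission delays (L/R per hop): 0.0016, 0.0064, 0.0290909 ms; sum = 0.0370909 ms.
Propagation delays (d/s per hop): 4.08095, 0.2845, 33.5025 ms; sum = 37.868 ms.
End-to-end = 37.9 ms.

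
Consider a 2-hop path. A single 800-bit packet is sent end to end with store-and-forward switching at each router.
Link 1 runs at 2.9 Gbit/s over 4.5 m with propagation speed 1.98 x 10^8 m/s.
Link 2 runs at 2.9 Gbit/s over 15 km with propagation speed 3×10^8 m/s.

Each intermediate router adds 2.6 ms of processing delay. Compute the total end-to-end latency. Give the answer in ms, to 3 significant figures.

Transmission delay per hop = L/R = 800/2900000000 = 0.000275862 ms; 2 hops → 0.000551724 ms.
Propagation delays (d/s per hop): 2.27273e-05, 0.05 ms; sum = 0.0500227 ms.
Processing at 1 router(s): 1 × 2.6 ms = 2.6 ms.
End-to-end = 2.65 ms.

2.65 ms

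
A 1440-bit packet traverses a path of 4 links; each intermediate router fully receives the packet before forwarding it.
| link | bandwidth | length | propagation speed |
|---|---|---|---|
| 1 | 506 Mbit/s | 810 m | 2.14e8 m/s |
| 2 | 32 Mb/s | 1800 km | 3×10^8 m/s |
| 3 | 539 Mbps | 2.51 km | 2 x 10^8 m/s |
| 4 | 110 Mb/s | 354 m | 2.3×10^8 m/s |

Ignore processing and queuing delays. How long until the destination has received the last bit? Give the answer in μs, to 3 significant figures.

Transmission delays (L/R per hop): 2.84585, 45, 2.67161, 13.0909 μs; sum = 63.6084 μs.
Propagation delays (d/s per hop): 3.78505, 6000, 12.55, 1.53913 μs; sum = 6017.87 μs.
End-to-end = 6080 μs.

6080 μs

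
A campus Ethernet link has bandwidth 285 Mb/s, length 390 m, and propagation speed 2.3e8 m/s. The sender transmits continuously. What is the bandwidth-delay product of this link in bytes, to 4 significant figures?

Propagation delay = 390 / 2.3e+08 = 1.69565e-06 s.
BDP = R × t_prop = 285000000 × 1.69565e-06 = 483.261 bits.
In bytes: 483.261/8 = 60.41 bytes.

60.41 bytes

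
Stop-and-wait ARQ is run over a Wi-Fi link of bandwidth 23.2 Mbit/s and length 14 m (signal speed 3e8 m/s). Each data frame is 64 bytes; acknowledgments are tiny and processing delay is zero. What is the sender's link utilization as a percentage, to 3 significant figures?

99.6 %

t_tx = L/R = 512/23200000 = 2.2069e-05 s.
t_prop = 14/300000000 = 4.66667e-08 s; RTT = 9.33333e-08 s.
Cycle = t_tx + RTT = 2.21623e-05 s.
Utilization = t_tx / cycle = 2.2069e-05/2.21623e-05 = 99.6 %.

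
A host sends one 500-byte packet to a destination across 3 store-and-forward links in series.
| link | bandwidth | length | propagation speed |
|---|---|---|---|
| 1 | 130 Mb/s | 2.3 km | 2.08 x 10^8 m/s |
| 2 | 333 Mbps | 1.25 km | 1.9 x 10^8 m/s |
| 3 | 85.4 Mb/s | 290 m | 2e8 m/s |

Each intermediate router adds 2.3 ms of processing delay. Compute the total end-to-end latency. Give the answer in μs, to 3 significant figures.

L = 500 × 8 = 4000 bits.
Transmission delays (L/R per hop): 30.7692, 12.012, 46.8384 μs; sum = 89.6197 μs.
Propagation delays (d/s per hop): 11.0577, 6.57895, 1.45 μs; sum = 19.0866 μs.
Processing at 2 router(s): 2 × 2.3 ms = 4600 μs.
End-to-end = 4710 μs.

4710 μs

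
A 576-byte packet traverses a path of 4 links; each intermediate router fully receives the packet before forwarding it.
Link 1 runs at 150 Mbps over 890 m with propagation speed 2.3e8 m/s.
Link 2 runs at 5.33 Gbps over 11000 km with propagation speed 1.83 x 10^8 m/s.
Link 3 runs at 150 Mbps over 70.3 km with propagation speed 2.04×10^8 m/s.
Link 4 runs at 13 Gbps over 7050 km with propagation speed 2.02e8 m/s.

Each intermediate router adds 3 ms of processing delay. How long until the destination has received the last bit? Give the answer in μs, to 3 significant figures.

L = 576 × 8 = 4608 bits.
Transmission delays (L/R per hop): 30.72, 0.86454, 30.72, 0.354462 μs; sum = 62.659 μs.
Propagation delays (d/s per hop): 3.86957, 60109.3, 344.608, 34901 μs; sum = 95358.8 μs.
Processing at 3 router(s): 3 × 3 ms = 9000 μs.
End-to-end = 104000 μs.

104000 μs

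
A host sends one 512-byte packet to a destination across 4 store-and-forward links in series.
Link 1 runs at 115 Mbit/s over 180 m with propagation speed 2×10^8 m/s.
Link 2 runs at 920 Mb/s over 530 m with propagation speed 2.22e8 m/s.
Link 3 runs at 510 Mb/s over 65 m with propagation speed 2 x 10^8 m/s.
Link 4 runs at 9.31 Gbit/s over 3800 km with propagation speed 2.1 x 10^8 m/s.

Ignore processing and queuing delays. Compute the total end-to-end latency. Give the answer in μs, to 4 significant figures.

L = 512 × 8 = 4096 bits.
Transmission delays (L/R per hop): 35.6174, 4.45217, 8.03137, 0.439957 μs; sum = 48.5409 μs.
Propagation delays (d/s per hop): 0.9, 2.38739, 0.325, 18095.2 μs; sum = 18098.9 μs.
End-to-end = 18150 μs.

18150 μs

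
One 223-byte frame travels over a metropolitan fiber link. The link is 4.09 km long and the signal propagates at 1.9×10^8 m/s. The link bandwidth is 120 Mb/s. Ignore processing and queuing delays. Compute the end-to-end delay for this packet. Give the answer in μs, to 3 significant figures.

36.4 μs

L = 223 × 8 = 1784 bits.
Transmission delay = L/R = 1784 / 120000000 = 14.8667 μs.
Propagation delay = d/s = 4090 m / 190000000 m/s = 21.5263 μs.
Total = 36.4 μs.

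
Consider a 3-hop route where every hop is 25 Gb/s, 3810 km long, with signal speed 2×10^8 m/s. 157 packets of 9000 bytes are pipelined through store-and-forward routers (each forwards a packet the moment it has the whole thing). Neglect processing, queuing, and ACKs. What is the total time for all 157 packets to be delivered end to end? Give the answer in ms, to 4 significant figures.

57.61 ms

Per-hop transmission t_tx = L/R = 72000/25000000000 = 0.00288 ms.
Per-hop propagation t_prop = 3810000/200000000 = 19.05 ms.
Pipeline fill: first packet needs 3·t_tx to clear all hops; remaining 156 packets each add one t_tx.
Total = (3+157-1)·t_tx + 3·t_prop = 159·0.00288 + 3·19.05 = 57.61 ms.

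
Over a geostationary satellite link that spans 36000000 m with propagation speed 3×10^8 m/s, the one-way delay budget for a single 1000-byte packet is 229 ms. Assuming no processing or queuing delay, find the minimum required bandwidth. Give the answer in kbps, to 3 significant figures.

73.4 kbps

L = 8000 bits.
Propagation delay = 36000000 / 300000000 = 120 ms.
Transmission budget = 229 − 120 = 109 ms.
R ≥ L / t_tx = 8000 bits / 0.109 s = 73.4 kbps.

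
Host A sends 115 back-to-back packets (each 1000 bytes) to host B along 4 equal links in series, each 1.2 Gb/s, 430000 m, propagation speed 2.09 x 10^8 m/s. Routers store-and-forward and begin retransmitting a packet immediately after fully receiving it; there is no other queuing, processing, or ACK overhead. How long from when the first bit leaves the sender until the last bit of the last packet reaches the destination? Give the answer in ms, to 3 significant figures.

Per-hop transmission t_tx = L/R = 8000/1200000000 = 0.00666667 ms.
Per-hop propagation t_prop = 430000/209000000 = 2.05742 ms.
Pipeline fill: first packet needs 4·t_tx to clear all hops; remaining 114 packets each add one t_tx.
Total = (4+115-1)·t_tx + 4·t_prop = 118·0.00666667 + 4·2.05742 = 9.02 ms.

9.02 ms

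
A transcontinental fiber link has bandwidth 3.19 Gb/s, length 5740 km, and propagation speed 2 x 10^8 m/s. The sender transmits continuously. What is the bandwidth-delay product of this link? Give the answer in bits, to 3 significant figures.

91600000 bits

Propagation delay = 5740000 / 200000000 = 0.0287 s.
BDP = R × t_prop = 3190000000 × 0.0287 = 91553000 bits.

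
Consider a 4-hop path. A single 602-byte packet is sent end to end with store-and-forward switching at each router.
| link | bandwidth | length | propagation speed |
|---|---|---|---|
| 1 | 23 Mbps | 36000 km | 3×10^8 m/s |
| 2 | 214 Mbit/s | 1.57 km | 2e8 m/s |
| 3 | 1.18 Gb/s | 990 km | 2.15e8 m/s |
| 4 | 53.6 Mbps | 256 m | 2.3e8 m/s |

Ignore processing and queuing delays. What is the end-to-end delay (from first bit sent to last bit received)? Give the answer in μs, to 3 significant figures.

125000 μs

L = 602 × 8 = 4816 bits.
Transmission delays (L/R per hop): 209.391, 22.5047, 4.08136, 89.8507 μs; sum = 325.828 μs.
Propagation delays (d/s per hop): 120000, 7.85, 4604.65, 1.11304 μs; sum = 124614 μs.
End-to-end = 125000 μs.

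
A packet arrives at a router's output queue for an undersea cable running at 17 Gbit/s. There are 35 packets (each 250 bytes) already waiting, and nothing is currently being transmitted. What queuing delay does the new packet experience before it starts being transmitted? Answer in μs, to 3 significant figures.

4.12 μs

Each queued packet: L/R = 2000/17000000000 = 0.117647 μs.
35 queued → 4.11765 μs.
Queuing delay = 4.12 μs.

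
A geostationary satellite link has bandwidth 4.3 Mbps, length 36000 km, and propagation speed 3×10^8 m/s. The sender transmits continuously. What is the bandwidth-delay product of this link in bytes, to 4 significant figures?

64500 bytes

Propagation delay = 36000000 / 300000000 = 0.12 s.
BDP = R × t_prop = 4300000 × 0.12 = 516000 bits.
In bytes: 516000/8 = 64500 bytes.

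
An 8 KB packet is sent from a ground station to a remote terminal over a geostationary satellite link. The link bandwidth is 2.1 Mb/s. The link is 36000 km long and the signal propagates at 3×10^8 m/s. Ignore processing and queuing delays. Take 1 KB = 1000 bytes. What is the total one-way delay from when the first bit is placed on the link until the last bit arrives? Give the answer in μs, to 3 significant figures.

150000 μs

L = 64000 bits.
Transmission delay = L/R = 64000 / 2100000 = 30476.2 μs.
Propagation delay = d/s = 36000000 m / 300000000 m/s = 120000 μs.
Total = 150000 μs.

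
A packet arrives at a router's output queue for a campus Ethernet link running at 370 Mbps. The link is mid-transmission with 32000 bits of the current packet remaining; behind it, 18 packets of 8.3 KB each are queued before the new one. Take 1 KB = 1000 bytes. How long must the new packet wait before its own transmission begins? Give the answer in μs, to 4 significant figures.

Each queued packet: L/R = 66400/370000000 = 179.459 μs.
18 queued → 3230.27 μs.
Plus remaining 32000 bits of current packet: 86.4865 μs.
Queuing delay = 3317 μs.

3317 μs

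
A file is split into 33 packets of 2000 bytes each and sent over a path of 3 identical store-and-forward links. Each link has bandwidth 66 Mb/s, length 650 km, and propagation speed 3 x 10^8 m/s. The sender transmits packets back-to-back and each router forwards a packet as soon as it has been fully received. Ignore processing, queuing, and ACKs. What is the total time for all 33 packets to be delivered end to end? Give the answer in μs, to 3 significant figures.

15000 μs

Per-hop transmission t_tx = L/R = 16000/66000000 = 242.424 μs.
Per-hop propagation t_prop = 650000/300000000 = 2166.67 μs.
Pipeline fill: first packet needs 3·t_tx to clear all hops; remaining 32 packets each add one t_tx.
Total = (3+33-1)·t_tx + 3·t_prop = 35·242.424 + 3·2166.67 = 15000 μs.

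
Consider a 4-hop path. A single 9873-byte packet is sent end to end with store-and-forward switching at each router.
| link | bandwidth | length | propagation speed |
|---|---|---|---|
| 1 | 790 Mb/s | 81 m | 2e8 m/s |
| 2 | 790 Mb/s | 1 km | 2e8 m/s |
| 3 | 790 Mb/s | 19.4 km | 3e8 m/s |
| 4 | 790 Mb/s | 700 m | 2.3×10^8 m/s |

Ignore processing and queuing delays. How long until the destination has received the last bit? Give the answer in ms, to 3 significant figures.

0.473 ms

L = 9873 × 8 = 78984 bits.
Transmission delay per hop = L/R = 78984/790000000 = 0.0999797 ms; 4 hops → 0.399919 ms.
Propagation delays (d/s per hop): 0.000405, 0.005, 0.0646667, 0.00304348 ms; sum = 0.0731151 ms.
End-to-end = 0.473 ms.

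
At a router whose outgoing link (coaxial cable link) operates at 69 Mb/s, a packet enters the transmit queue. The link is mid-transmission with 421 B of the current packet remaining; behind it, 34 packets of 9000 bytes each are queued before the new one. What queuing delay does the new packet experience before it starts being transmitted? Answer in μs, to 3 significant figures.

Each queued packet: L/R = 72000/69000000 = 1043.48 μs.
34 queued → 35478.3 μs.
Plus remaining 3368 bits of current packet: 48.8116 μs.
Queuing delay = 35500 μs.

35500 μs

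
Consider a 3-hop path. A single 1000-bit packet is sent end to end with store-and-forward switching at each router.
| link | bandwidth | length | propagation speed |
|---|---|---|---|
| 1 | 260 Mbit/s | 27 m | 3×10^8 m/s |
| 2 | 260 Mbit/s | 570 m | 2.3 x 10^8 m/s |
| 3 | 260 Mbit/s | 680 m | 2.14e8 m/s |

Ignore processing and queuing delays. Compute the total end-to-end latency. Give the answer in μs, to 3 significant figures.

Transmission delay per hop = L/R = 1000/260000000 = 3.84615 μs; 3 hops → 11.5385 μs.
Propagation delays (d/s per hop): 0.09, 2.47826, 3.17757 μs; sum = 5.74583 μs.
End-to-end = 17.3 μs.

17.3 μs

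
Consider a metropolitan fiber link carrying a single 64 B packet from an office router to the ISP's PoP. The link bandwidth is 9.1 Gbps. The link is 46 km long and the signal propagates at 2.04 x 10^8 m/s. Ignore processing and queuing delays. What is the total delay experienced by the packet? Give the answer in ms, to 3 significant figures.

0.226 ms

L = 64 × 8 = 512 bits.
Transmission delay = L/R = 512 / 9100000000 = 5.62637e-05 ms.
Propagation delay = d/s = 46000 m / 204000000 m/s = 0.22549 ms.
Total = 0.226 ms.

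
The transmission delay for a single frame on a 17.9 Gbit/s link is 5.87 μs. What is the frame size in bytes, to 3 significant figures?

13100 bytes

L = R × t_tx = 17900000000 b/s × 5.87e-06 s = 105073 bits.
In bytes: 105073 / 8 = 13100 bytes.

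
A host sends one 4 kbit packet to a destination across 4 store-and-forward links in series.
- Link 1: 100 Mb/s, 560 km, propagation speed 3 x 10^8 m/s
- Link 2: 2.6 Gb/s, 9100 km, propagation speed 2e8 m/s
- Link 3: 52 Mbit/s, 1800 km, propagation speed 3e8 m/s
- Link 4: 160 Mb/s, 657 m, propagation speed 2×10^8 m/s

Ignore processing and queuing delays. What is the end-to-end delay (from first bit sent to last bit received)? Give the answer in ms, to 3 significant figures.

L = 4000 bits.
Transmission delays (L/R per hop): 0.04, 0.00153846, 0.0769231, 0.025 ms; sum = 0.143462 ms.
Propagation delays (d/s per hop): 1.86667, 45.5, 6, 0.003285 ms; sum = 53.37 ms.
End-to-end = 53.5 ms.

53.5 ms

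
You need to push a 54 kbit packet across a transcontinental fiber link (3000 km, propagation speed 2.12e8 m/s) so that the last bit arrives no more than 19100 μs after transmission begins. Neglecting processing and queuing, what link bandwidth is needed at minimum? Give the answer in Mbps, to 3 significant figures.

Propagation delay = 3000000 / 212000000 = 14150.9 μs.
Transmission budget = 19100 − 14150.9 = 4949.06 μs.
R ≥ L / t_tx = 54000 bits / 0.00494906 s = 10.9 Mbps.

10.9 Mbps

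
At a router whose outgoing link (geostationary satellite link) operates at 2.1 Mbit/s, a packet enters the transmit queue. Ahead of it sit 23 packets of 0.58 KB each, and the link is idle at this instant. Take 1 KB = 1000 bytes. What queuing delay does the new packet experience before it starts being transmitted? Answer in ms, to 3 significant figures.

Each queued packet: L/R = 4640/2100000 = 2.20952 ms.
23 queued → 50.819 ms.
Queuing delay = 50.8 ms.

50.8 ms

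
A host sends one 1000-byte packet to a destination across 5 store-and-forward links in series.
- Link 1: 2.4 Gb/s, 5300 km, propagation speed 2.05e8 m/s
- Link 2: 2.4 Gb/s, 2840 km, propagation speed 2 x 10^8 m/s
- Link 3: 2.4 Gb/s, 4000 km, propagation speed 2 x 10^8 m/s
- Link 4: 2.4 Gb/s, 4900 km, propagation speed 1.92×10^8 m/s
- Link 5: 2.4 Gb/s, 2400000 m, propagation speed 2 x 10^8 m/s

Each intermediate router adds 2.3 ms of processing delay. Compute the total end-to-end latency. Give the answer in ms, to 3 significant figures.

107 ms

L = 1000 × 8 = 8000 bits.
Transmission delay per hop = L/R = 8000/2400000000 = 0.00333333 ms; 5 hops → 0.0166667 ms.
Propagation delays (d/s per hop): 25.8537, 14.2, 20, 25.5208, 12 ms; sum = 97.5745 ms.
Processing at 4 router(s): 4 × 2.3 ms = 9.2 ms.
End-to-end = 107 ms.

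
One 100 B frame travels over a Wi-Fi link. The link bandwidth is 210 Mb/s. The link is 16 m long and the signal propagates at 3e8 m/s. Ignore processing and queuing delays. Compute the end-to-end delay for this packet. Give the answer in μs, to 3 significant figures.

3.86 μs

L = 100 × 8 = 800 bits.
Transmission delay = L/R = 800 / 210000000 = 3.80952 μs.
Propagation delay = d/s = 16 m / 300000000 m/s = 0.0533333 μs.
Total = 3.86 μs.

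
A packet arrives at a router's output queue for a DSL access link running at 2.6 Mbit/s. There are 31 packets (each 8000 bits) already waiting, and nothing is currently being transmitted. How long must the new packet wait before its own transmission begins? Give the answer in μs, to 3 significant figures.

95400 μs

Each queued packet: L/R = 8000/2600000 = 3076.92 μs.
31 queued → 95384.6 μs.
Queuing delay = 95400 μs.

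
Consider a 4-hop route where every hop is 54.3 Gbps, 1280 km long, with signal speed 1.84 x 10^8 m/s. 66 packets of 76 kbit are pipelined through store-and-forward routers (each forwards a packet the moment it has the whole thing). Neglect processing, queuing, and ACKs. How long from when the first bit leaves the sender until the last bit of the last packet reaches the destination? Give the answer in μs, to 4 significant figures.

27920 μs

Per-hop transmission t_tx = L/R = 76000/54300000000 = 1.39963 μs.
Per-hop propagation t_prop = 1280000/184000000 = 6956.52 μs.
Pipeline fill: first packet needs 4·t_tx to clear all hops; remaining 65 packets each add one t_tx.
Total = (4+66-1)·t_tx + 4·t_prop = 69·1.39963 + 4·6956.52 = 27920 μs.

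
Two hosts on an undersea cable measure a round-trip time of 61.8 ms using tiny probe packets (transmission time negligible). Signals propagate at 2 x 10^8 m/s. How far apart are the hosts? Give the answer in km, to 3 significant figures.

One-way propagation = RTT/2 = 30.9 ms.
d = s × t = 200000000 × 0.0309 = 6180 km.

6180 km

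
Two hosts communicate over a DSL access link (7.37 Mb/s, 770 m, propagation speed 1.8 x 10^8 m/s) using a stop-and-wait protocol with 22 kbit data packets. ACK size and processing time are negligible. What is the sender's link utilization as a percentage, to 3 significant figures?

t_tx = L/R = 22000/7370000 = 0.00298507 s.
t_prop = 770/180000000 = 4.27778e-06 s; RTT = 8.55556e-06 s.
Cycle = t_tx + RTT = 0.00299363 s.
Utilization = t_tx / cycle = 0.00298507/0.00299363 = 99.7 %.

99.7 %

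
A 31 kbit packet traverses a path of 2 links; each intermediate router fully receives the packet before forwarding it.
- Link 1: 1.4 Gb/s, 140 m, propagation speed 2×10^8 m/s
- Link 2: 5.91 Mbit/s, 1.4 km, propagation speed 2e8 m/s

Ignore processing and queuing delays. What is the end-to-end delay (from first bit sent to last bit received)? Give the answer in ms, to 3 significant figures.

L = 31000 bits.
Transmission delays (L/R per hop): 0.0221429, 5.24535 ms; sum = 5.26749 ms.
Propagation delays (d/s per hop): 0.0007, 0.007 ms; sum = 0.0077 ms.
End-to-end = 5.28 ms.

5.28 ms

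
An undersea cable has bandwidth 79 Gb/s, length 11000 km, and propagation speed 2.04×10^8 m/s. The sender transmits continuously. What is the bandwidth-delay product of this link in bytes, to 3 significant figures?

Propagation delay = 11000000 / 204000000 = 0.0539216 s.
BDP = R × t_prop = 79000000000 × 0.0539216 = 4259800000 bits.
In bytes: 4259800000/8 = 532000000 bytes.

532000000 bytes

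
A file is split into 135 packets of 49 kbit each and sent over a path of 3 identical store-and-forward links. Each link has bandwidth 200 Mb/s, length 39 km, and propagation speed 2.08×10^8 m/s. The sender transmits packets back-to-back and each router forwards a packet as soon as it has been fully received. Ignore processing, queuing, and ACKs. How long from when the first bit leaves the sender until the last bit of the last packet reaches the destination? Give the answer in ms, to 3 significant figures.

Per-hop transmission t_tx = L/R = 49000/200000000 = 0.245 ms.
Per-hop propagation t_prop = 39000/208000000 = 0.1875 ms.
Pipeline fill: first packet needs 3·t_tx to clear all hops; remaining 134 packets each add one t_tx.
Total = (3+135-1)·t_tx + 3·t_prop = 137·0.245 + 3·0.1875 = 34.1 ms.

34.1 ms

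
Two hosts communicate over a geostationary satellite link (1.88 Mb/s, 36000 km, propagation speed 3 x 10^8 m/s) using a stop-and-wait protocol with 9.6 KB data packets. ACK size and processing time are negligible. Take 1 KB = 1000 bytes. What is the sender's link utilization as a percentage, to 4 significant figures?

t_tx = L/R = 76800/1880000 = 0.0408511 s.
t_prop = 36000000/300000000 = 0.12 s; RTT = 0.24 s.
Cycle = t_tx + RTT = 0.280851 s.
Utilization = t_tx / cycle = 0.0408511/0.280851 = 14.55 %.

14.55 %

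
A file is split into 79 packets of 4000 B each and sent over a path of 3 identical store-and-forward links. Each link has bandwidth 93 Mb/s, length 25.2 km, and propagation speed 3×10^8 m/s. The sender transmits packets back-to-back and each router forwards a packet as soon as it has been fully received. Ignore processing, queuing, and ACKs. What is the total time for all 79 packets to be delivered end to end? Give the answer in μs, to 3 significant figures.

28100 μs

Per-hop transmission t_tx = L/R = 32000/93000000 = 344.086 μs.
Per-hop propagation t_prop = 25200/300000000 = 84 μs.
Pipeline fill: first packet needs 3·t_tx to clear all hops; remaining 78 packets each add one t_tx.
Total = (3+79-1)·t_tx + 3·t_prop = 81·344.086 + 3·84 = 28100 μs.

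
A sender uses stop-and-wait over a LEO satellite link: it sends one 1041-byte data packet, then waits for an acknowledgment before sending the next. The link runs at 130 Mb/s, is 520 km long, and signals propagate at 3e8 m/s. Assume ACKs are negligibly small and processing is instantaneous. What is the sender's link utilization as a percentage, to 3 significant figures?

1.81 %

t_tx = L/R = 8328/130000000 = 6.40615e-05 s.
t_prop = 520000/300000000 = 0.00173333 s; RTT = 0.00346667 s.
Cycle = t_tx + RTT = 0.00353073 s.
Utilization = t_tx / cycle = 6.40615e-05/0.00353073 = 1.81 %.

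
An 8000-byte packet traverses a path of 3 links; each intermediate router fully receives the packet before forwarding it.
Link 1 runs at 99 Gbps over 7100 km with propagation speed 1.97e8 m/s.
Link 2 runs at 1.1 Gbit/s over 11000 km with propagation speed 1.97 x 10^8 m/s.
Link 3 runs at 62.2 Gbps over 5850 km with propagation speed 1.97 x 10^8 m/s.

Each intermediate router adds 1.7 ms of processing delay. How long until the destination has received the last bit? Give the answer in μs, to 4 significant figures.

L = 8000 × 8 = 64000 bits.
Transmission delays (L/R per hop): 0.646465, 58.1818, 1.02894 μs; sum = 59.8572 μs.
Propagation delays (d/s per hop): 36040.6, 55837.6, 29695.4 μs; sum = 121574 μs.
Processing at 2 router(s): 2 × 1.7 ms = 3400 μs.
End-to-end = 125000 μs.

125000 μs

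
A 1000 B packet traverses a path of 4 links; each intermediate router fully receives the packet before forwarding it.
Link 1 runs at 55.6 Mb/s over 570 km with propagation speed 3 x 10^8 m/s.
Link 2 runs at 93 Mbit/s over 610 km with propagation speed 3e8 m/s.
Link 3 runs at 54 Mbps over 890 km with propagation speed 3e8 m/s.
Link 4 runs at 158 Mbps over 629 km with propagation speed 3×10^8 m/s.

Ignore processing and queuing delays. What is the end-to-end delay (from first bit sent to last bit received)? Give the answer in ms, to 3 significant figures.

L = 1000 × 8 = 8000 bits.
Transmission delays (L/R per hop): 0.143885, 0.0860215, 0.148148, 0.0506329 ms; sum = 0.428687 ms.
Propagation delays (d/s per hop): 1.9, 2.03333, 2.96667, 2.09667 ms; sum = 8.99667 ms.
End-to-end = 9.43 ms.

9.43 ms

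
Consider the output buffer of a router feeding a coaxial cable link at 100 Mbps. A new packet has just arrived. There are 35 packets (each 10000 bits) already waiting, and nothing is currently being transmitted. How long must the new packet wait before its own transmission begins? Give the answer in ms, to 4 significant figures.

Each queued packet: L/R = 10000/100000000 = 0.1 ms.
35 queued → 3.5 ms.
Queuing delay = 3.500 ms.

3.500 ms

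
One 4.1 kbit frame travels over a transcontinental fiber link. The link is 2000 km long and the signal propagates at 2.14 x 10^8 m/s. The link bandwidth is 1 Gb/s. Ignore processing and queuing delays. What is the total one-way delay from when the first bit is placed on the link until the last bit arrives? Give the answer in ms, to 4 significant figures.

9.350 ms

L = 4100 bits.
Transmission delay = L/R = 4100 / 1000000000 = 0.0041 ms.
Propagation delay = d/s = 2000000 m / 214000000 m/s = 9.34579 ms.
Total = 9.350 ms.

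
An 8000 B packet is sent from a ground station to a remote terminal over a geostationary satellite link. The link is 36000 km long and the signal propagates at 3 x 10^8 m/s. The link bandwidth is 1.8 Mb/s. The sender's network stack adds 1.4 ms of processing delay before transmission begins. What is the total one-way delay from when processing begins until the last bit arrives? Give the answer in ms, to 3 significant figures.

L = 8000 × 8 = 64000 bits.
Transmission delay = L/R = 64000 / 1800000 = 35.5556 ms.
Propagation delay = d/s = 36000000 m / 300000000 m/s = 120 ms.
Plus processing delay 1.4 ms = 1.4 ms.
Total = 157 ms.

157 ms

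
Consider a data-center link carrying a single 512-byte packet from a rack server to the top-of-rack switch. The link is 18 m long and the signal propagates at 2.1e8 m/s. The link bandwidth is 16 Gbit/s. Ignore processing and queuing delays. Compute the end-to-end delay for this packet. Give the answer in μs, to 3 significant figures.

0.342 μs

L = 512 × 8 = 4096 bits.
Transmission delay = L/R = 4096 / 16000000000 = 0.256 μs.
Propagation delay = d/s = 18 m / 210000000 m/s = 0.0857143 μs.
Total = 0.342 μs.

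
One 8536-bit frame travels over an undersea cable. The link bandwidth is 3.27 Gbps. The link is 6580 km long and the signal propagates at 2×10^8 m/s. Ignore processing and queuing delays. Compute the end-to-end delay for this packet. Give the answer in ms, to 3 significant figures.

Transmission delay = L/R = 8536 / 3270000000 = 0.0026104 ms.
Propagation delay = d/s = 6580000 m / 200000000 m/s = 32.9 ms.
Total = 32.9 ms.

32.9 ms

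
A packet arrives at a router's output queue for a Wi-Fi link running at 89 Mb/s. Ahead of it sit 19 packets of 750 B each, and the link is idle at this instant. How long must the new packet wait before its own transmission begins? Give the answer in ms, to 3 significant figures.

1.28 ms

Each queued packet: L/R = 6000/89000000 = 0.0674157 ms.
19 queued → 1.2809 ms.
Queuing delay = 1.28 ms.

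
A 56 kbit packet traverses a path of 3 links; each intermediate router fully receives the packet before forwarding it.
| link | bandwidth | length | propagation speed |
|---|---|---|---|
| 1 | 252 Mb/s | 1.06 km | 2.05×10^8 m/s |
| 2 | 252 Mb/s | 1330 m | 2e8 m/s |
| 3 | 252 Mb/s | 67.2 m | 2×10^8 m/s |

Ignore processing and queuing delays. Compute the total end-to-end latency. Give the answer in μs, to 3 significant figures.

679 μs

L = 56000 bits.
Transmission delay per hop = L/R = 56000/252000000 = 222.222 μs; 3 hops → 666.667 μs.
Propagation delays (d/s per hop): 5.17073, 6.65, 0.336 μs; sum = 12.1567 μs.
End-to-end = 679 μs.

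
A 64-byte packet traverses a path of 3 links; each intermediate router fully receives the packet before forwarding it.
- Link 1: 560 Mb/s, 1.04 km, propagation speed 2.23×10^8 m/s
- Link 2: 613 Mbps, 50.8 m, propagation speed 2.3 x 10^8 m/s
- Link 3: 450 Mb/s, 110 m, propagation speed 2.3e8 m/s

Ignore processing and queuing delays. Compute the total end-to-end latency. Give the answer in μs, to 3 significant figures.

8.25 μs

L = 64 × 8 = 512 bits.
Transmission delays (L/R per hop): 0.914286, 0.835237, 1.13778 μs; sum = 2.8873 μs.
Propagation delays (d/s per hop): 4.66368, 0.22087, 0.478261 μs; sum = 5.36281 μs.
End-to-end = 8.25 μs.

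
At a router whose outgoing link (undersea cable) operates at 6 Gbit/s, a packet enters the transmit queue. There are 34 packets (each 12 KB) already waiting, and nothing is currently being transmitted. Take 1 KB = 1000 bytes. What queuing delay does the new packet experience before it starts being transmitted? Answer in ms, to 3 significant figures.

0.544 ms

Each queued packet: L/R = 96000/6000000000 = 0.016 ms.
34 queued → 0.544 ms.
Queuing delay = 0.544 ms.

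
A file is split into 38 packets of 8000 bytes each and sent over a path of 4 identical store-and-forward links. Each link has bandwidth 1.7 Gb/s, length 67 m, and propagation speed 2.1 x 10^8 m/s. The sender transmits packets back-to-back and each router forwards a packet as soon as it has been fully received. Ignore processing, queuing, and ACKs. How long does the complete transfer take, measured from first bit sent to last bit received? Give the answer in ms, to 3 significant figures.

1.54 ms

Per-hop transmission t_tx = L/R = 64000/1700000000 = 0.0376471 ms.
Per-hop propagation t_prop = 67/210000000 = 0.000319048 ms.
Pipeline fill: first packet needs 4·t_tx to clear all hops; remaining 37 packets each add one t_tx.
Total = (4+38-1)·t_tx + 4·t_prop = 41·0.0376471 + 4·0.000319048 = 1.54 ms.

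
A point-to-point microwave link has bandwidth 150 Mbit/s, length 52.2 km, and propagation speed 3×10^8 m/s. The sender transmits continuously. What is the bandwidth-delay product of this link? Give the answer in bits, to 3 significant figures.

26100 bits

Propagation delay = 52200 / 300000000 = 0.000174 s.
BDP = R × t_prop = 150000000 × 0.000174 = 26100 bits.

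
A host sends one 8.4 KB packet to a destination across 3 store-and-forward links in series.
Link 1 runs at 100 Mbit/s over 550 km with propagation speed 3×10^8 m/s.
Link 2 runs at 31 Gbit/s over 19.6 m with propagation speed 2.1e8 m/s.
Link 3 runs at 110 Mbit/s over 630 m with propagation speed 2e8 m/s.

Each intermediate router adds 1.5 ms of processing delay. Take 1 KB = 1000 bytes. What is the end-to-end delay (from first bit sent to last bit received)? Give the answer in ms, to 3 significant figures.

6.12 ms

L = 67200 bits.
Transmission delays (L/R per hop): 0.672, 0.00216774, 0.610909 ms; sum = 1.28508 ms.
Propagation delays (d/s per hop): 1.83333, 9.33333e-05, 0.00315 ms; sum = 1.83658 ms.
Processing at 2 router(s): 2 × 1.5 ms = 3 ms.
End-to-end = 6.12 ms.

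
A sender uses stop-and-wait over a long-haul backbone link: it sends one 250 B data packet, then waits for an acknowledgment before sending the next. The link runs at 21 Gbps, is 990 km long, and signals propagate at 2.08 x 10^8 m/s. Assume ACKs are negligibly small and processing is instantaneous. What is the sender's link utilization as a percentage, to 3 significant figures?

0.00100 %

t_tx = L/R = 2000/21000000000 = 9.52381e-08 s.
t_prop = 990000/208000000 = 0.00475962 s; RTT = 0.00951923 s.
Cycle = t_tx + RTT = 0.00951933 s.
Utilization = t_tx / cycle = 9.52381e-08/0.00951933 = 0.00100 %.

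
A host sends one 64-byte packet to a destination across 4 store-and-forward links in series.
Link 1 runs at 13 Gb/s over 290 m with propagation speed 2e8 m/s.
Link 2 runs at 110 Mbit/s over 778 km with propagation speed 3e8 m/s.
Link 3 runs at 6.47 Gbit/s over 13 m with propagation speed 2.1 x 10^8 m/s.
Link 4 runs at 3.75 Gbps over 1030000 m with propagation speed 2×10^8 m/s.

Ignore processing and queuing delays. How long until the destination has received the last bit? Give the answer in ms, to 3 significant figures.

L = 64 × 8 = 512 bits.
Transmission delays (L/R per hop): 3.93846e-05, 0.00465455, 7.91345e-05, 0.000136533 ms; sum = 0.0049096 ms.
Propagation delays (d/s per hop): 0.00145, 2.59333, 6.19048e-05, 5.15 ms; sum = 7.74485 ms.
End-to-end = 7.75 ms.

7.75 ms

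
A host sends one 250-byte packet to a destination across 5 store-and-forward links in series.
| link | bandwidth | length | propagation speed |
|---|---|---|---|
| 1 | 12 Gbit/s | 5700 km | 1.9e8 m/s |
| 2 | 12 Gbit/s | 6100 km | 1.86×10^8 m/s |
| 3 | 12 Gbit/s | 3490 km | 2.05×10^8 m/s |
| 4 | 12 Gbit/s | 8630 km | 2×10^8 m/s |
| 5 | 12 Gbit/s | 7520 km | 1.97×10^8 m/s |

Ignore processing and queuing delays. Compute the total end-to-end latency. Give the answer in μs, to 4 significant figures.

L = 250 × 8 = 2000 bits.
Transmission delay per hop = L/R = 2000/12000000000 = 0.166667 μs; 5 hops → 0.833333 μs.
Propagation delays (d/s per hop): 30000, 32795.7, 17024.4, 43150, 38172.6 μs; sum = 161143 μs.
End-to-end = 161100 μs.

161100 μs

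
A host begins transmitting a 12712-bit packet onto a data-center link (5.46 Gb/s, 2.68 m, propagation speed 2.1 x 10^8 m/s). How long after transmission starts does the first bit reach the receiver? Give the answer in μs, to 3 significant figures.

First bit experiences only propagation delay: d/s = 2.68/210000000 = 0.0128 μs.

0.0128 μs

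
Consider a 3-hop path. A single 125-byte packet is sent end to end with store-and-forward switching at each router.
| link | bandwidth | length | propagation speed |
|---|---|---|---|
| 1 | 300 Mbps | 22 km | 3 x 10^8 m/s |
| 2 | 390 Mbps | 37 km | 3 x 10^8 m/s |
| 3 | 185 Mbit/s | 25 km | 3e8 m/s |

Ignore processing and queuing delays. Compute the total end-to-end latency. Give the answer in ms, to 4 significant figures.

0.2913 ms

L = 125 × 8 = 1000 bits.
Transmission delays (L/R per hop): 0.00333333, 0.0025641, 0.00540541 ms; sum = 0.0113028 ms.
Propagation delays (d/s per hop): 0.0733333, 0.123333, 0.0833333 ms; sum = 0.28 ms.
End-to-end = 0.2913 ms.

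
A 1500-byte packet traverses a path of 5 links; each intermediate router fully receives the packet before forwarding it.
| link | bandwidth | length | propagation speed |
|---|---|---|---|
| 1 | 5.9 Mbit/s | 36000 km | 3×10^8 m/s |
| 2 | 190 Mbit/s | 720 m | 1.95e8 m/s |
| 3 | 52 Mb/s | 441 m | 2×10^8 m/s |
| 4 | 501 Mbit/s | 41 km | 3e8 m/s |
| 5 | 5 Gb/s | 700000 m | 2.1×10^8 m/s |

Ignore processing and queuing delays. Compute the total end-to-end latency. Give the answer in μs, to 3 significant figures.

L = 1500 × 8 = 12000 bits.
Transmission delays (L/R per hop): 2033.9, 63.1579, 230.769, 23.9521, 2.4 μs; sum = 2354.18 μs.
Propagation delays (d/s per hop): 120000, 3.69231, 2.205, 136.667, 3333.33 μs; sum = 123476 μs.
End-to-end = 126000 μs.

126000 μs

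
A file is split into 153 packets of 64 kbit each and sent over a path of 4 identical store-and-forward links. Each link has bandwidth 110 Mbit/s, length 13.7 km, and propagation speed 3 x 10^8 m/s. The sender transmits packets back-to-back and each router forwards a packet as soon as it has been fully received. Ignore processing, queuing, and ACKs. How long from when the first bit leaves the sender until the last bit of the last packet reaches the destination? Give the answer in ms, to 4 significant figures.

90.95 ms

Per-hop transmission t_tx = L/R = 64000/110000000 = 0.581818 ms.
Per-hop propagation t_prop = 13700/300000000 = 0.0456667 ms.
Pipeline fill: first packet needs 4·t_tx to clear all hops; remaining 152 packets each add one t_tx.
Total = (4+153-1)·t_tx + 4·t_prop = 156·0.581818 + 4·0.0456667 = 90.95 ms.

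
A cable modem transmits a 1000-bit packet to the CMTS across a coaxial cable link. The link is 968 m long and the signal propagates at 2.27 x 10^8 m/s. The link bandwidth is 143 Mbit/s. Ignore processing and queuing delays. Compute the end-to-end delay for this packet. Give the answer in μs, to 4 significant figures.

Transmission delay = L/R = 1000 / 143000000 = 6.99301 μs.
Propagation delay = d/s = 968 m / 227000000 m/s = 4.26432 μs.
Total = 11.26 μs.

11.26 μs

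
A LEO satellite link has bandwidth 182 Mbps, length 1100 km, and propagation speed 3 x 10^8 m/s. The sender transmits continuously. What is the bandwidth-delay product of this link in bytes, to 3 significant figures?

Propagation delay = 1100000 / 300000000 = 0.00366667 s.
BDP = R × t_prop = 182000000 × 0.00366667 = 667333 bits.
In bytes: 667333/8 = 83400 bytes.

83400 bytes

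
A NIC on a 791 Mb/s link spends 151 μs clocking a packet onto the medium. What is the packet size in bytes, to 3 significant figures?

14900 bytes

L = R × t_tx = 791000000 b/s × 0.000151 s = 119441 bits.
In bytes: 119441 / 8 = 14900 bytes.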